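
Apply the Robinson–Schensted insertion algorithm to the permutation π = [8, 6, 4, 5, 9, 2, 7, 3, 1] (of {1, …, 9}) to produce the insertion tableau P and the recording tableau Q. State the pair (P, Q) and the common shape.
P = [1, 3, 7] / [2, 5] / [4, 9] / [6] / [8];  Q = [1, 4, 5] / [2, 7] / [3, 8] / [6] / [9];  common shape = (3, 2, 2, 1, 1)

Row-insert the values π_1, π_2, … into P one at a time, bumping the leftmost entry strictly greater than the inserted value down to the next row. The recording tableau Q records, in position (i, j), the step at which that cell was added to P.
  Insert 8 (step 1): P = [8];  Q = [1]
  Insert 6 (step 2): P = [6] / [8];  Q = [1] / [2]
  Insert 4 (step 3): P = [4] / [6] / [8];  Q = [1] / [2] / [3]
  Insert 5 (step 4): P = [4, 5] / [6] / [8];  Q = [1, 4] / [2] / [3]
  Insert 9 (step 5): P = [4, 5, 9] / [6] / [8];  Q = [1, 4, 5] / [2] / [3]
  Insert 2 (step 6): P = [2, 5, 9] / [4] / [6] / [8];  Q = [1, 4, 5] / [2] / [3] / [6]
  Insert 7 (step 7): P = [2, 5, 7] / [4, 9] / [6] / [8];  Q = [1, 4, 5] / [2, 7] / [3] / [6]
  Insert 3 (step 8): P = [2, 3, 7] / [4, 5] / [6, 9] / [8];  Q = [1, 4, 5] / [2, 7] / [3, 8] / [6]
  Insert 1 (step 9): P = [1, 3, 7] / [2, 5] / [4, 9] / [6] / [8];  Q = [1, 4, 5] / [2, 7] / [3, 8] / [6] / [9]
Final shape: (3, 2, 2, 1, 1).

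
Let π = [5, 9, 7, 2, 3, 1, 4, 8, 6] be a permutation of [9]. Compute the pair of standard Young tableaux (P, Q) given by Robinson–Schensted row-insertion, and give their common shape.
P = [1, 3, 4, 6] / [2, 7, 8] / [5] / [9];  Q = [1, 2, 7, 8] / [3, 5, 9] / [4] / [6];  common shape = (4, 3, 1, 1)

Row-insert the values π_1, π_2, … into P one at a time, bumping the leftmost entry strictly greater than the inserted value down to the next row. The recording tableau Q records, in position (i, j), the step at which that cell was added to P.
  Insert 5 (step 1): P = [5];  Q = [1]
  Insert 9 (step 2): P = [5, 9];  Q = [1, 2]
  Insert 7 (step 3): P = [5, 7] / [9];  Q = [1, 2] / [3]
  Insert 2 (step 4): P = [2, 7] / [5] / [9];  Q = [1, 2] / [3] / [4]
  Insert 3 (step 5): P = [2, 3] / [5, 7] / [9];  Q = [1, 2] / [3, 5] / [4]
  Insert 1 (step 6): P = [1, 3] / [2, 7] / [5] / [9];  Q = [1, 2] / [3, 5] / [4] / [6]
  Insert 4 (step 7): P = [1, 3, 4] / [2, 7] / [5] / [9];  Q = [1, 2, 7] / [3, 5] / [4] / [6]
  Insert 8 (step 8): P = [1, 3, 4, 8] / [2, 7] / [5] / [9];  Q = [1, 2, 7, 8] / [3, 5] / [4] / [6]
  Insert 6 (step 9): P = [1, 3, 4, 6] / [2, 7, 8] / [5] / [9];  Q = [1, 2, 7, 8] / [3, 5, 9] / [4] / [6]
Final shape: (4, 3, 1, 1).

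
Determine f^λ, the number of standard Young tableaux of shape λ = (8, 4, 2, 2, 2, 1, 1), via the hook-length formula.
# SYT of shape (8, 4, 2, 2, 2, 1, 1) = 100776000

Hook-length formula: f^λ = n! / Π hook(c), product over all cells c of the Young diagram. For λ = (8, 4, 2, 2, 2, 1, 1), n = 20 boxes. Hook lengths by row (left-to-right, top-to-bottom): [14, 11, 7, 6, 4, 3, 2, 1]; [9, 6, 2, 1]; [6, 3]; [5, 2]; [4, 1]; [2]; [1]. Product of hooks = 24141680640. So f^λ = 20! / 24141680640 = 2432902008176640000 / 24141680640 = 100776000.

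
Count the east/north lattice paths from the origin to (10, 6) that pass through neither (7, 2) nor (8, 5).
Number of paths = 3319

Inclusion–exclusion. Total paths: C(16, 10) = 8008. Through P₁: C(9, 7)·C(7, 3) = 1260. Through P₂: C(13, 8)·C(3, 2) = 3861. Since P₁ is strictly southwest of P₂, a monotone path through both must visit P₁ then P₂; paths through both = C(9, 7)·C(4, 1)·C(3, 2) = 432. Avoid both = 8008 − 1260 − 3861 + 432 = 3319.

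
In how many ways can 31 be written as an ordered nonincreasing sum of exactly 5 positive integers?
p(31, 5 parts) = 427

Partitions of n into exactly k parts are in bijection with partitions of n − k into at most k parts (subtract 1 from each part). So p(31, exactly 5) = p(26, parts ≤ 5). Computing via the recurrence p(m, j) = p(m, j−1) + p(m−j, j) gives 427.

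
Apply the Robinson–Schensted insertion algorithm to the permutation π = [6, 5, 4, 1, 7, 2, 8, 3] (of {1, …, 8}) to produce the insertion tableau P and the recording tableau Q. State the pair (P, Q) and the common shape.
P = [1, 2, 3] / [4, 7, 8] / [5] / [6];  Q = [1, 5, 7] / [2, 6, 8] / [3] / [4];  common shape = (3, 3, 1, 1)

Row-insert the values π_1, π_2, … into P one at a time, bumping the leftmost entry strictly greater than the inserted value down to the next row. The recording tableau Q records, in position (i, j), the step at which that cell was added to P.
  Insert 6 (step 1): P = [6];  Q = [1]
  Insert 5 (step 2): P = [5] / [6];  Q = [1] / [2]
  Insert 4 (step 3): P = [4] / [5] / [6];  Q = [1] / [2] / [3]
  Insert 1 (step 4): P = [1] / [4] / [5] / [6];  Q = [1] / [2] / [3] / [4]
  Insert 7 (step 5): P = [1, 7] / [4] / [5] / [6];  Q = [1, 5] / [2] / [3] / [4]
  Insert 2 (step 6): P = [1, 2] / [4, 7] / [5] / [6];  Q = [1, 5] / [2, 6] / [3] / [4]
  Insert 8 (step 7): P = [1, 2, 8] / [4, 7] / [5] / [6];  Q = [1, 5, 7] / [2, 6] / [3] / [4]
  Insert 3 (step 8): P = [1, 2, 3] / [4, 7, 8] / [5] / [6];  Q = [1, 5, 7] / [2, 6, 8] / [3] / [4]
Final shape: (3, 3, 1, 1).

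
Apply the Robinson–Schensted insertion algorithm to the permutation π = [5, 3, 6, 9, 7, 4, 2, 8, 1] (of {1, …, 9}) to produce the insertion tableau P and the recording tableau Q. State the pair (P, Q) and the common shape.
P = [1, 4, 7, 8] / [2, 6] / [3] / [5] / [9];  Q = [1, 3, 4, 8] / [2, 5] / [6] / [7] / [9];  common shape = (4, 2, 1, 1, 1)

Row-insert the values π_1, π_2, … into P one at a time, bumping the leftmost entry strictly greater than the inserted value down to the next row. The recording tableau Q records, in position (i, j), the step at which that cell was added to P.
  Insert 5 (step 1): P = [5];  Q = [1]
  Insert 3 (step 2): P = [3] / [5];  Q = [1] / [2]
  Insert 6 (step 3): P = [3, 6] / [5];  Q = [1, 3] / [2]
  Insert 9 (step 4): P = [3, 6, 9] / [5];  Q = [1, 3, 4] / [2]
  Insert 7 (step 5): P = [3, 6, 7] / [5, 9];  Q = [1, 3, 4] / [2, 5]
  Insert 4 (step 6): P = [3, 4, 7] / [5, 6] / [9];  Q = [1, 3, 4] / [2, 5] / [6]
  Insert 2 (step 7): P = [2, 4, 7] / [3, 6] / [5] / [9];  Q = [1, 3, 4] / [2, 5] / [6] / [7]
  Insert 8 (step 8): P = [2, 4, 7, 8] / [3, 6] / [5] / [9];  Q = [1, 3, 4, 8] / [2, 5] / [6] / [7]
  Insert 1 (step 9): P = [1, 4, 7, 8] / [2, 6] / [3] / [5] / [9];  Q = [1, 3, 4, 8] / [2, 5] / [6] / [7] / [9]
Final shape: (4, 2, 1, 1, 1).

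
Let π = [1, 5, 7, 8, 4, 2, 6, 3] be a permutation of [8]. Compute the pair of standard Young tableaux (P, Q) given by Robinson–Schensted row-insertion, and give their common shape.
P = [1, 2, 3, 8] / [4, 6] / [5, 7];  Q = [1, 2, 3, 4] / [5, 7] / [6, 8];  common shape = (4, 2, 2)

Row-insert the values π_1, π_2, … into P one at a time, bumping the leftmost entry strictly greater than the inserted value down to the next row. The recording tableau Q records, in position (i, j), the step at which that cell was added to P.
  Insert 1 (step 1): P = [1];  Q = [1]
  Insert 5 (step 2): P = [1, 5];  Q = [1, 2]
  Insert 7 (step 3): P = [1, 5, 7];  Q = [1, 2, 3]
  Insert 8 (step 4): P = [1, 5, 7, 8];  Q = [1, 2, 3, 4]
  Insert 4 (step 5): P = [1, 4, 7, 8] / [5];  Q = [1, 2, 3, 4] / [5]
  Insert 2 (step 6): P = [1, 2, 7, 8] / [4] / [5];  Q = [1, 2, 3, 4] / [5] / [6]
  Insert 6 (step 7): P = [1, 2, 6, 8] / [4, 7] / [5];  Q = [1, 2, 3, 4] / [5, 7] / [6]
  Insert 3 (step 8): P = [1, 2, 3, 8] / [4, 6] / [5, 7];  Q = [1, 2, 3, 4] / [5, 7] / [6, 8]
Final shape: (4, 2, 2).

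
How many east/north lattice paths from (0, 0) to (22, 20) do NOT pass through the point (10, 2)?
Number of paths = 508083054570

Total paths from (0, 0) to (22, 20): C(42, 22) = 513791607420. Paths through (10, 2): (paths (0, 0) → (10, 2)) × (paths (10, 2) → (22, 20)) = C(12, 10) · C(30, 12) = 66 · 86493225 = 5708552850. Avoidance count = 513791607420 − 5708552850 = 508083054570.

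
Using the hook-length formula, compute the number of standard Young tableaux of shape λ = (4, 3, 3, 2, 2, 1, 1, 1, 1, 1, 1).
# SYT of shape (4, 3, 3, 2, 2, 1, 1, 1, 1, 1, 1) = 11337300

Hook-length formula: f^λ = n! / Π hook(c), product over all cells c of the Young diagram. For λ = (4, 3, 3, 2, 2, 1, 1, 1, 1, 1, 1), n = 20 boxes. Hook lengths by row (left-to-right, top-to-bottom): [14, 7, 4, 1]; [12, 5, 2]; [11, 4, 1]; [9, 2]; [8, 1]; [6]; [5]; [4]; [3]; [2]; [1]. Product of hooks = 214592716800. So f^λ = 20! / 214592716800 = 2432902008176640000 / 214592716800 = 11337300.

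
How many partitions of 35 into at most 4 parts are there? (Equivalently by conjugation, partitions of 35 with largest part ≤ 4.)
p(35, parts ≤ 4) = 441

Use the recurrence p(n, m) = p(n, m−1) + p(n−m, m): either the largest part is < m (count p(n, m−1)) or the largest part is exactly m (remove one copy of m, count p(n−m, m)). With p(0, ·) = 1 this gives p(35, parts ≤ 4) = 441. (By conjugating Young diagrams, this also counts partitions of 35 into at most 4 parts.)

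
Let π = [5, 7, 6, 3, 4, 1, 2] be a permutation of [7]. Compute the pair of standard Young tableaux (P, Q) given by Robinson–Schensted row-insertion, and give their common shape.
P = [1, 2] / [3, 4] / [5, 6] / [7];  Q = [1, 2] / [3, 5] / [4, 7] / [6];  common shape = (2, 2, 2, 1)

Row-insert the values π_1, π_2, … into P one at a time, bumping the leftmost entry strictly greater than the inserted value down to the next row. The recording tableau Q records, in position (i, j), the step at which that cell was added to P.
  Insert 5 (step 1): P = [5];  Q = [1]
  Insert 7 (step 2): P = [5, 7];  Q = [1, 2]
  Insert 6 (step 3): P = [5, 6] / [7];  Q = [1, 2] / [3]
  Insert 3 (step 4): P = [3, 6] / [5] / [7];  Q = [1, 2] / [3] / [4]
  Insert 4 (step 5): P = [3, 4] / [5, 6] / [7];  Q = [1, 2] / [3, 5] / [4]
  Insert 1 (step 6): P = [1, 4] / [3, 6] / [5] / [7];  Q = [1, 2] / [3, 5] / [4] / [6]
  Insert 2 (step 7): P = [1, 2] / [3, 4] / [5, 6] / [7];  Q = [1, 2] / [3, 5] / [4, 7] / [6]
Final shape: (2, 2, 2, 1).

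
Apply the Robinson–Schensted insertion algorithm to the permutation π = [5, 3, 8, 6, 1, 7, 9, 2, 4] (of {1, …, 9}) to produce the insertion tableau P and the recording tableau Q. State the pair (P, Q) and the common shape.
P = [1, 2, 4, 9] / [3, 6, 7] / [5, 8];  Q = [1, 3, 6, 7] / [2, 4, 9] / [5, 8];  common shape = (4, 3, 2)

Row-insert the values π_1, π_2, … into P one at a time, bumping the leftmost entry strictly greater than the inserted value down to the next row. The recording tableau Q records, in position (i, j), the step at which that cell was added to P.
  Insert 5 (step 1): P = [5];  Q = [1]
  Insert 3 (step 2): P = [3] / [5];  Q = [1] / [2]
  Insert 8 (step 3): P = [3, 8] / [5];  Q = [1, 3] / [2]
  Insert 6 (step 4): P = [3, 6] / [5, 8];  Q = [1, 3] / [2, 4]
  Insert 1 (step 5): P = [1, 6] / [3, 8] / [5];  Q = [1, 3] / [2, 4] / [5]
  Insert 7 (step 6): P = [1, 6, 7] / [3, 8] / [5];  Q = [1, 3, 6] / [2, 4] / [5]
  Insert 9 (step 7): P = [1, 6, 7, 9] / [3, 8] / [5];  Q = [1, 3, 6, 7] / [2, 4] / [5]
  Insert 2 (step 8): P = [1, 2, 7, 9] / [3, 6] / [5, 8];  Q = [1, 3, 6, 7] / [2, 4] / [5, 8]
  Insert 4 (step 9): P = [1, 2, 4, 9] / [3, 6, 7] / [5, 8];  Q = [1, 3, 6, 7] / [2, 4, 9] / [5, 8]
Final shape: (4, 3, 2).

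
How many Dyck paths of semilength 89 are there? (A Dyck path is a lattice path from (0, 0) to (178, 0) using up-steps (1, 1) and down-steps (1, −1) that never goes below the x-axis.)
C_89 = 254224158304000796523953440778841647086547372026600

These Dyck paths are counted by the Catalan number C_n = (1/(n + 1)) · C(2n, n). For n = 89: C_89 = (1/90) · C(178, 89) = 22880174247360071687155809670095748237789263482394000/90 = 254224158304000796523953440778841647086547372026600.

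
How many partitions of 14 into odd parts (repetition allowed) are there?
p_odd(14) = 22

Partitions of 14 using only odd parts 1, 3, 5, …: 13+1, 11+3, 11+1+1+1, 9+5, 9+3+1+1, 9+1+1+1+1+1, 7+7, 7+5+1+1, 7+3+3+1, 7+3+1+1+1+1, 7+1+1+1+1+1+1+1, 5+5+3+1, 5+5+1+1+1+1, 5+3+3+3, 5+3+3+1+1+1, 5+3+1+1+1+1+1+1, 5+1+1+1+1+1+1+1+1+1, 3+3+3+3+1+1, 3+3+3+1+1+1+1+1, 3+3+1+1+1+1+1+1+1+1, 3+1+1+1+1+1+1+1+1+1+1+1, 1+1+1+1+1+1+1+1+1+1+1+1+1+1. There are 22. (Euler: this equals q(14), the number of distinct-part partitions.)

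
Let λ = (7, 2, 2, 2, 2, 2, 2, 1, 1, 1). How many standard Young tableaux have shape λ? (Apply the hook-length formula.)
# SYT of shape (7, 2, 2, 2, 2, 2, 2, 1, 1, 1) = 74687613

Hook-length formula: f^λ = n! / Π hook(c), product over all cells c of the Young diagram. For λ = (7, 2, 2, 2, 2, 2, 2, 1, 1, 1), n = 22 boxes. Hook lengths by row (left-to-right, top-to-bottom): [16, 12, 5, 4, 3, 2, 1]; [10, 6]; [9, 5]; [8, 4]; [7, 3]; [6, 2]; [5, 1]; [3]; [2]; [1]. Product of hooks = 15049359360000. So f^λ = 22! / 15049359360000 = 1124000727777607680000 / 15049359360000 = 74687613.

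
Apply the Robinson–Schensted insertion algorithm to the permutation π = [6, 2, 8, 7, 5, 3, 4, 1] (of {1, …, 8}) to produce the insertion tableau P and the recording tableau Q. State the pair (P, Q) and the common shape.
P = [1, 3, 4] / [2, 7] / [5] / [6] / [8];  Q = [1, 3, 7] / [2, 4] / [5] / [6] / [8];  common shape = (3, 2, 1, 1, 1)

Row-insert the values π_1, π_2, … into P one at a time, bumping the leftmost entry strictly greater than the inserted value down to the next row. The recording tableau Q records, in position (i, j), the step at which that cell was added to P.
  Insert 6 (step 1): P = [6];  Q = [1]
  Insert 2 (step 2): P = [2] / [6];  Q = [1] / [2]
  Insert 8 (step 3): P = [2, 8] / [6];  Q = [1, 3] / [2]
  Insert 7 (step 4): P = [2, 7] / [6, 8];  Q = [1, 3] / [2, 4]
  Insert 5 (step 5): P = [2, 5] / [6, 7] / [8];  Q = [1, 3] / [2, 4] / [5]
  Insert 3 (step 6): P = [2, 3] / [5, 7] / [6] / [8];  Q = [1, 3] / [2, 4] / [5] / [6]
  Insert 4 (step 7): P = [2, 3, 4] / [5, 7] / [6] / [8];  Q = [1, 3, 7] / [2, 4] / [5] / [6]
  Insert 1 (step 8): P = [1, 3, 4] / [2, 7] / [5] / [6] / [8];  Q = [1, 3, 7] / [2, 4] / [5] / [6] / [8]
Final shape: (3, 2, 1, 1, 1).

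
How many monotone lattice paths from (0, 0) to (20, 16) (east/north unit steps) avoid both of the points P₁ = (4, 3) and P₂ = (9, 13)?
Number of paths = 4789832425

Inclusion–exclusion. Total paths: C(36, 20) = 7307872110. Through P₁: C(7, 4)·C(29, 16) = 2375237025. Through P₂: C(22, 9)·C(14, 11) = 181060880. Since P₁ is strictly southwest of P₂, a monotone path through both must visit P₁ then P₂; paths through both = C(7, 4)·C(15, 5)·C(14, 11) = 38258220. Avoid both = 7307872110 − 2375237025 − 181060880 + 38258220 = 4789832425.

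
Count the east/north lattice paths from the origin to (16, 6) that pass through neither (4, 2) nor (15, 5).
Number of paths = 27225

Inclusion–exclusion. Total paths: C(22, 16) = 74613. Through P₁: C(6, 4)·C(16, 12) = 27300. Through P₂: C(20, 15)·C(2, 1) = 31008. Since P₁ is strictly southwest of P₂, a monotone path through both must visit P₁ then P₂; paths through both = C(6, 4)·C(14, 11)·C(2, 1) = 10920. Avoid both = 74613 − 27300 − 31008 + 10920 = 27225.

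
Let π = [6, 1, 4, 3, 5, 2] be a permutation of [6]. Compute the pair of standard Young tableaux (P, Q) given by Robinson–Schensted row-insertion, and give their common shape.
P = [1, 2, 5] / [3] / [4] / [6];  Q = [1, 3, 5] / [2] / [4] / [6];  common shape = (3, 1, 1, 1)

Row-insert the values π_1, π_2, … into P one at a time, bumping the leftmost entry strictly greater than the inserted value down to the next row. The recording tableau Q records, in position (i, j), the step at which that cell was added to P.
  Insert 6 (step 1): P = [6];  Q = [1]
  Insert 1 (step 2): P = [1] / [6];  Q = [1] / [2]
  Insert 4 (step 3): P = [1, 4] / [6];  Q = [1, 3] / [2]
  Insert 3 (step 4): P = [1, 3] / [4] / [6];  Q = [1, 3] / [2] / [4]
  Insert 5 (step 5): P = [1, 3, 5] / [4] / [6];  Q = [1, 3, 5] / [2] / [4]
  Insert 2 (step 6): P = [1, 2, 5] / [3] / [4] / [6];  Q = [1, 3, 5] / [2] / [4] / [6]
Final shape: (3, 1, 1, 1).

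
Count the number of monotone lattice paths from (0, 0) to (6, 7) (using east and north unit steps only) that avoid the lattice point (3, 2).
Number of paths = 1156

Total paths from (0, 0) to (6, 7): C(13, 6) = 1716. Paths through (3, 2): (paths (0, 0) → (3, 2)) × (paths (3, 2) → (6, 7)) = C(5, 3) · C(8, 3) = 10 · 56 = 560. Avoidance count = 1716 − 560 = 1156.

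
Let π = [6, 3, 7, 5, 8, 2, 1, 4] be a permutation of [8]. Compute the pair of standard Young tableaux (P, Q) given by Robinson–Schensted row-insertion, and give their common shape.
P = [1, 4, 8] / [2, 5] / [3, 7] / [6];  Q = [1, 3, 5] / [2, 4] / [6, 8] / [7];  common shape = (3, 2, 2, 1)

Row-insert the values π_1, π_2, … into P one at a time, bumping the leftmost entry strictly greater than the inserted value down to the next row. The recording tableau Q records, in position (i, j), the step at which that cell was added to P.
  Insert 6 (step 1): P = [6];  Q = [1]
  Insert 3 (step 2): P = [3] / [6];  Q = [1] / [2]
  Insert 7 (step 3): P = [3, 7] / [6];  Q = [1, 3] / [2]
  Insert 5 (step 4): P = [3, 5] / [6, 7];  Q = [1, 3] / [2, 4]
  Insert 8 (step 5): P = [3, 5, 8] / [6, 7];  Q = [1, 3, 5] / [2, 4]
  Insert 2 (step 6): P = [2, 5, 8] / [3, 7] / [6];  Q = [1, 3, 5] / [2, 4] / [6]
  Insert 1 (step 7): P = [1, 5, 8] / [2, 7] / [3] / [6];  Q = [1, 3, 5] / [2, 4] / [6] / [7]
  Insert 4 (step 8): P = [1, 4, 8] / [2, 5] / [3, 7] / [6];  Q = [1, 3, 5] / [2, 4] / [6, 8] / [7]
Final shape: (3, 2, 2, 1).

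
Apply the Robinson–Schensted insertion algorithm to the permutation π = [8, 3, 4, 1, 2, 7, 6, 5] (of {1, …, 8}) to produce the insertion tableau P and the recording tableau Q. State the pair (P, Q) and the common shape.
P = [1, 2, 5] / [3, 4, 6] / [7] / [8];  Q = [1, 3, 6] / [2, 5, 7] / [4] / [8];  common shape = (3, 3, 1, 1)

Row-insert the values π_1, π_2, … into P one at a time, bumping the leftmost entry strictly greater than the inserted value down to the next row. The recording tableau Q records, in position (i, j), the step at which that cell was added to P.
  Insert 8 (step 1): P = [8];  Q = [1]
  Insert 3 (step 2): P = [3] / [8];  Q = [1] / [2]
  Insert 4 (step 3): P = [3, 4] / [8];  Q = [1, 3] / [2]
  Insert 1 (step 4): P = [1, 4] / [3] / [8];  Q = [1, 3] / [2] / [4]
  Insert 2 (step 5): P = [1, 2] / [3, 4] / [8];  Q = [1, 3] / [2, 5] / [4]
  Insert 7 (step 6): P = [1, 2, 7] / [3, 4] / [8];  Q = [1, 3, 6] / [2, 5] / [4]
  Insert 6 (step 7): P = [1, 2, 6] / [3, 4, 7] / [8];  Q = [1, 3, 6] / [2, 5, 7] / [4]
  Insert 5 (step 8): P = [1, 2, 5] / [3, 4, 6] / [7] / [8];  Q = [1, 3, 6] / [2, 5, 7] / [4] / [8]
Final shape: (3, 3, 1, 1).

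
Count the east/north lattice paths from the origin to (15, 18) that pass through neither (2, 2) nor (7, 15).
Number of paths = 610317390

Inclusion–exclusion. Total paths: C(33, 15) = 1037158320. Through P₁: C(4, 2)·C(29, 13) = 407183490. Through P₂: C(22, 7)·C(11, 8) = 28139760. Since P₁ is strictly southwest of P₂, a monotone path through both must visit P₁ then P₂; paths through both = C(4, 2)·C(18, 5)·C(11, 8) = 8482320. Avoid both = 1037158320 − 407183490 − 28139760 + 8482320 = 610317390.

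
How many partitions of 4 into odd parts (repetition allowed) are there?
p_odd(4) = 2

Partitions of 4 using only odd parts 1, 3, 5, …: 3+1, 1+1+1+1. There are 2. (Euler: this equals q(4), the number of distinct-part partitions.)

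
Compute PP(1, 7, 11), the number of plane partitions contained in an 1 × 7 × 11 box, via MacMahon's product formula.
PP(1, 7, 11) = 31824

Evaluate the triple product over i = 1..1, j = 1..7, k = 1..11. The factors are (2/1) · (3/2) · (4/3) · (5/4) · (6/5) · (7/6) · (8/7) · (9/8) · … (77 factors total). The numerators and denominators telescope so the product is an integer; carrying out the multiplication exactly gives PP(1, 7, 11) = 31824.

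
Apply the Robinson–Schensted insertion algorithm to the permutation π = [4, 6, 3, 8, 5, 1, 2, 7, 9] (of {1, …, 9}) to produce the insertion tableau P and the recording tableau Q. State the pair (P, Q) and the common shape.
P = [1, 2, 7, 9] / [3, 5, 8] / [4, 6];  Q = [1, 2, 4, 9] / [3, 5, 8] / [6, 7];  common shape = (4, 3, 2)

Row-insert the values π_1, π_2, … into P one at a time, bumping the leftmost entry strictly greater than the inserted value down to the next row. The recording tableau Q records, in position (i, j), the step at which that cell was added to P.
  Insert 4 (step 1): P = [4];  Q = [1]
  Insert 6 (step 2): P = [4, 6];  Q = [1, 2]
  Insert 3 (step 3): P = [3, 6] / [4];  Q = [1, 2] / [3]
  Insert 8 (step 4): P = [3, 6, 8] / [4];  Q = [1, 2, 4] / [3]
  Insert 5 (step 5): P = [3, 5, 8] / [4, 6];  Q = [1, 2, 4] / [3, 5]
  Insert 1 (step 6): P = [1, 5, 8] / [3, 6] / [4];  Q = [1, 2, 4] / [3, 5] / [6]
  Insert 2 (step 7): P = [1, 2, 8] / [3, 5] / [4, 6];  Q = [1, 2, 4] / [3, 5] / [6, 7]
  Insert 7 (step 8): P = [1, 2, 7] / [3, 5, 8] / [4, 6];  Q = [1, 2, 4] / [3, 5, 8] / [6, 7]
  Insert 9 (step 9): P = [1, 2, 7, 9] / [3, 5, 8] / [4, 6];  Q = [1, 2, 4, 9] / [3, 5, 8] / [6, 7]
Final shape: (4, 3, 2).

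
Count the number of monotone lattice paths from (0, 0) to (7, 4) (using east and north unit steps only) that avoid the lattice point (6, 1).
Number of paths = 302

Total paths from (0, 0) to (7, 4): C(11, 7) = 330. Paths through (6, 1): (paths (0, 0) → (6, 1)) × (paths (6, 1) → (7, 4)) = C(7, 6) · C(4, 1) = 7 · 4 = 28. Avoidance count = 330 − 28 = 302.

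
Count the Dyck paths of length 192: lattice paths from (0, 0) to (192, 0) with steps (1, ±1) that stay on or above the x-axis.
C_96 = 3721443204405954385563870541379246659709506697378694300

These Dyck paths are counted by the Catalan number C_n = (1/(n + 1)) · C(2n, n). For n = 96: C_96 = (1/97) · C(192, 96) = 360979990827377575399695442513786925991822149645733347100/97 = 3721443204405954385563870541379246659709506697378694300.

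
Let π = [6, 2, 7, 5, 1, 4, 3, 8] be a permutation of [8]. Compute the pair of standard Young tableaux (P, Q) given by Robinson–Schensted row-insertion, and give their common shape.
P = [1, 3, 8] / [2, 4] / [5, 7] / [6];  Q = [1, 3, 8] / [2, 4] / [5, 6] / [7];  common shape = (3, 2, 2, 1)

Row-insert the values π_1, π_2, … into P one at a time, bumping the leftmost entry strictly greater than the inserted value down to the next row. The recording tableau Q records, in position (i, j), the step at which that cell was added to P.
  Insert 6 (step 1): P = [6];  Q = [1]
  Insert 2 (step 2): P = [2] / [6];  Q = [1] / [2]
  Insert 7 (step 3): P = [2, 7] / [6];  Q = [1, 3] / [2]
  Insert 5 (step 4): P = [2, 5] / [6, 7];  Q = [1, 3] / [2, 4]
  Insert 1 (step 5): P = [1, 5] / [2, 7] / [6];  Q = [1, 3] / [2, 4] / [5]
  Insert 4 (step 6): P = [1, 4] / [2, 5] / [6, 7];  Q = [1, 3] / [2, 4] / [5, 6]
  Insert 3 (step 7): P = [1, 3] / [2, 4] / [5, 7] / [6];  Q = [1, 3] / [2, 4] / [5, 6] / [7]
  Insert 8 (step 8): P = [1, 3, 8] / [2, 4] / [5, 7] / [6];  Q = [1, 3, 8] / [2, 4] / [5, 6] / [7]
Final shape: (3, 2, 2, 1).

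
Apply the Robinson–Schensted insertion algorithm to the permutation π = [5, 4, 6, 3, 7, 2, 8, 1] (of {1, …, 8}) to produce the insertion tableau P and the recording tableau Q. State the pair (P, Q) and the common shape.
P = [1, 6, 7, 8] / [2] / [3] / [4] / [5];  Q = [1, 3, 5, 7] / [2] / [4] / [6] / [8];  common shape = (4, 1, 1, 1, 1)

Row-insert the values π_1, π_2, … into P one at a time, bumping the leftmost entry strictly greater than the inserted value down to the next row. The recording tableau Q records, in position (i, j), the step at which that cell was added to P.
  Insert 5 (step 1): P = [5];  Q = [1]
  Insert 4 (step 2): P = [4] / [5];  Q = [1] / [2]
  Insert 6 (step 3): P = [4, 6] / [5];  Q = [1, 3] / [2]
  Insert 3 (step 4): P = [3, 6] / [4] / [5];  Q = [1, 3] / [2] / [4]
  Insert 7 (step 5): P = [3, 6, 7] / [4] / [5];  Q = [1, 3, 5] / [2] / [4]
  Insert 2 (step 6): P = [2, 6, 7] / [3] / [4] / [5];  Q = [1, 3, 5] / [2] / [4] / [6]
  Insert 8 (step 7): P = [2, 6, 7, 8] / [3] / [4] / [5];  Q = [1, 3, 5, 7] / [2] / [4] / [6]
  Insert 1 (step 8): P = [1, 6, 7, 8] / [2] / [3] / [4] / [5];  Q = [1, 3, 5, 7] / [2] / [4] / [6] / [8]
Final shape: (4, 1, 1, 1, 1).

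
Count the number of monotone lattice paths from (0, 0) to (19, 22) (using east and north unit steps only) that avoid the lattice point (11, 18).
Number of paths = 227537011650

Total paths from (0, 0) to (19, 22): C(41, 19) = 244662670200. Paths through (11, 18): (paths (0, 0) → (11, 18)) × (paths (11, 18) → (19, 22)) = C(29, 11) · C(12, 8) = 34597290 · 495 = 17125658550. Avoidance count = 244662670200 − 17125658550 = 227537011650.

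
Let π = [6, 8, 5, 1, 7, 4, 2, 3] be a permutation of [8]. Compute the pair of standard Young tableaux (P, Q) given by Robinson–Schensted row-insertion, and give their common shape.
P = [1, 2, 3] / [4, 7] / [5, 8] / [6];  Q = [1, 2, 8] / [3, 5] / [4, 6] / [7];  common shape = (3, 2, 2, 1)

Row-insert the values π_1, π_2, … into P one at a time, bumping the leftmost entry strictly greater than the inserted value down to the next row. The recording tableau Q records, in position (i, j), the step at which that cell was added to P.
  Insert 6 (step 1): P = [6];  Q = [1]
  Insert 8 (step 2): P = [6, 8];  Q = [1, 2]
  Insert 5 (step 3): P = [5, 8] / [6];  Q = [1, 2] / [3]
  Insert 1 (step 4): P = [1, 8] / [5] / [6];  Q = [1, 2] / [3] / [4]
  Insert 7 (step 5): P = [1, 7] / [5, 8] / [6];  Q = [1, 2] / [3, 5] / [4]
  Insert 4 (step 6): P = [1, 4] / [5, 7] / [6, 8];  Q = [1, 2] / [3, 5] / [4, 6]
  Insert 2 (step 7): P = [1, 2] / [4, 7] / [5, 8] / [6];  Q = [1, 2] / [3, 5] / [4, 6] / [7]
  Insert 3 (step 8): P = [1, 2, 3] / [4, 7] / [5, 8] / [6];  Q = [1, 2, 8] / [3, 5] / [4, 6] / [7]
Final shape: (3, 2, 2, 1).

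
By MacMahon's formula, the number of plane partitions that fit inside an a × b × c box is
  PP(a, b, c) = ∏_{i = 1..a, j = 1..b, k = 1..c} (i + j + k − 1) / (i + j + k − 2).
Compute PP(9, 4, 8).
PP(9, 4, 8) = 151561524301616

Evaluate the triple product over i = 1..9, j = 1..4, k = 1..8. The factors are (2/1) · (3/2) · (4/3) · (5/4) · (6/5) · (7/6) · (8/7) · (9/8) · … (288 factors total). The numerators and denominators telescope so the product is an integer; carrying out the multiplication exactly gives PP(9, 4, 8) = 151561524301616.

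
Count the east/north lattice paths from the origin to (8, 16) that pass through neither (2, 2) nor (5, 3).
Number of paths = 484991

Inclusion–exclusion. Total paths: C(24, 8) = 735471. Through P₁: C(4, 2)·C(20, 6) = 232560. Through P₂: C(8, 5)·C(16, 3) = 31360. Since P₁ is strictly southwest of P₂, a monotone path through both must visit P₁ then P₂; paths through both = C(4, 2)·C(4, 3)·C(16, 3) = 13440. Avoid both = 735471 − 232560 − 31360 + 13440 = 484991.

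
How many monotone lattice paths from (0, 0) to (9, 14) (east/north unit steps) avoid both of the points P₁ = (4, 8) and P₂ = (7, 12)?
Number of paths = 390122

Inclusion–exclusion. Total paths: C(23, 9) = 817190. Through P₁: C(12, 4)·C(11, 5) = 228690. Through P₂: C(19, 7)·C(4, 2) = 302328. Since P₁ is strictly southwest of P₂, a monotone path through both must visit P₁ then P₂; paths through both = C(12, 4)·C(7, 3)·C(4, 2) = 103950. Avoid both = 817190 − 228690 − 302328 + 103950 = 390122.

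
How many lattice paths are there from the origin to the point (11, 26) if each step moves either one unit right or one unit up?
Number of paths = 854992152

A monotone lattice path from (0, 0) to (11, 26) consists of 11 east steps and 26 north steps in some order, so it is determined by which 11 of the 37 steps are east. The count is C(37, 11) = 854992152.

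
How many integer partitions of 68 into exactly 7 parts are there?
p(68, 7 parts) = 47527

Partitions of n into exactly k parts are in bijection with partitions of n − k into at most k parts (subtract 1 from each part). So p(68, exactly 7) = p(61, parts ≤ 7). Computing via the recurrence p(m, j) = p(m, j−1) + p(m−j, j) gives 47527.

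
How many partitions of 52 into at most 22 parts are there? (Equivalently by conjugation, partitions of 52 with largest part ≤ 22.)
p(52, parts ≤ 22) = 258592

Use the recurrence p(n, m) = p(n, m−1) + p(n−m, m): either the largest part is < m (count p(n, m−1)) or the largest part is exactly m (remove one copy of m, count p(n−m, m)). With p(0, ·) = 1 this gives p(52, parts ≤ 22) = 258592. (By conjugating Young diagrams, this also counts partitions of 52 into at most 22 parts.)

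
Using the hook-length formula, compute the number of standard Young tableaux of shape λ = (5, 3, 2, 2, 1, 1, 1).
# SYT of shape (5, 3, 2, 2, 1, 1, 1) = 184275

Hook-length formula: f^λ = n! / Π hook(c), product over all cells c of the Young diagram. For λ = (5, 3, 2, 2, 1, 1, 1), n = 15 boxes. Hook lengths by row (left-to-right, top-to-bottom): [11, 7, 4, 2, 1]; [8, 4, 1]; [6, 2]; [5, 1]; [3]; [2]; [1]. Product of hooks = 7096320. So f^λ = 15! / 7096320 = 1307674368000 / 7096320 = 184275.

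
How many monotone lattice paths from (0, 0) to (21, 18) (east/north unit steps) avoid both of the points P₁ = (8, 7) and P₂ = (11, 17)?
Number of paths = 46080485880

Inclusion–exclusion. Total paths: C(39, 21) = 62359143990. Through P₁: C(15, 8)·C(24, 13) = 16062686640. Through P₂: C(28, 11)·C(11, 10) = 236215980. Since P₁ is strictly southwest of P₂, a monotone path through both must visit P₁ then P₂; paths through both = C(15, 8)·C(13, 3)·C(11, 10) = 20244510. Avoid both = 62359143990 − 16062686640 − 236215980 + 20244510 = 46080485880.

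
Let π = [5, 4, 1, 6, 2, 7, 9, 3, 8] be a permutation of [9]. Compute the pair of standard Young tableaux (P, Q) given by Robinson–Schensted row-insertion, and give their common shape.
P = [1, 2, 3, 8] / [4, 6, 7, 9] / [5];  Q = [1, 4, 6, 7] / [2, 5, 8, 9] / [3];  common shape = (4, 4, 1)

Row-insert the values π_1, π_2, … into P one at a time, bumping the leftmost entry strictly greater than the inserted value down to the next row. The recording tableau Q records, in position (i, j), the step at which that cell was added to P.
  Insert 5 (step 1): P = [5];  Q = [1]
  Insert 4 (step 2): P = [4] / [5];  Q = [1] / [2]
  Insert 1 (step 3): P = [1] / [4] / [5];  Q = [1] / [2] / [3]
  Insert 6 (step 4): P = [1, 6] / [4] / [5];  Q = [1, 4] / [2] / [3]
  Insert 2 (step 5): P = [1, 2] / [4, 6] / [5];  Q = [1, 4] / [2, 5] / [3]
  Insert 7 (step 6): P = [1, 2, 7] / [4, 6] / [5];  Q = [1, 4, 6] / [2, 5] / [3]
  Insert 9 (step 7): P = [1, 2, 7, 9] / [4, 6] / [5];  Q = [1, 4, 6, 7] / [2, 5] / [3]
  Insert 3 (step 8): P = [1, 2, 3, 9] / [4, 6, 7] / [5];  Q = [1, 4, 6, 7] / [2, 5, 8] / [3]
  Insert 8 (step 9): P = [1, 2, 3, 8] / [4, 6, 7, 9] / [5];  Q = [1, 4, 6, 7] / [2, 5, 8, 9] / [3]
Final shape: (4, 4, 1).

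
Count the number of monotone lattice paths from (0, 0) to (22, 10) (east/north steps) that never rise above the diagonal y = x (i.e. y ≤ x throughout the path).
Number of paths = 36463440

By the reflection principle (André's argument), the number of monotone paths to (22, 10) with n ≤ m that never go above y = x is C(32, 22) − C(32, 23) = 64512240 − 28048800 = 36463440.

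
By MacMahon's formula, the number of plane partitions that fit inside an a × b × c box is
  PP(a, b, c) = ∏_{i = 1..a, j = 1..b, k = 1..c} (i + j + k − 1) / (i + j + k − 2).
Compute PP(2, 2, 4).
PP(2, 2, 4) = 105

Evaluate the triple product over i = 1..2, j = 1..2, k = 1..4. The factors are (2/1) · (3/2) · (4/3) · (5/4) · (3/2) · (4/3) · (5/4) · (6/5) · … (16 factors total). The numerators and denominators telescope so the product is an integer; carrying out the multiplication exactly gives PP(2, 2, 4) = 105.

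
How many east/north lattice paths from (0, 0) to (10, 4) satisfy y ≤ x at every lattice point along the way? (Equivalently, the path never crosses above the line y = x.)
Number of paths = 637

By the reflection principle (André's argument), the number of monotone paths to (10, 4) with n ≤ m that never go above y = x is C(14, 10) − C(14, 11) = 1001 − 364 = 637.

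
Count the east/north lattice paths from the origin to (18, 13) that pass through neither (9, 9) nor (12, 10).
Number of paths = 133507831

Inclusion–exclusion. Total paths: C(31, 18) = 206253075. Through P₁: C(18, 9)·C(13, 9) = 34763300. Through P₂: C(22, 12)·C(9, 6) = 54318264. Since P₁ is strictly southwest of P₂, a monotone path through both must visit P₁ then P₂; paths through both = C(18, 9)·C(4, 3)·C(9, 6) = 16336320. Avoid both = 206253075 − 34763300 − 54318264 + 16336320 = 133507831.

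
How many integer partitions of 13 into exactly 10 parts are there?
p(13, 10 parts) = 3

Partitions of n into exactly k parts ↔ partitions of n − k into at most k parts (subtract 1 from each part). For n = 13, k = 10, the partitions are: 4+1+1+1+1+1+1+1+1+1, 3+2+1+1+1+1+1+1+1+1, 2+2+2+1+1+1+1+1+1+1. Count = 3.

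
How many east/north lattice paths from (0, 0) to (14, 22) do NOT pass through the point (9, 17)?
Number of paths = 3008910600

Total paths from (0, 0) to (14, 22): C(36, 14) = 3796297200. Paths through (9, 17): (paths (0, 0) → (9, 17)) × (paths (9, 17) → (14, 22)) = C(26, 9) · C(10, 5) = 3124550 · 252 = 787386600. Avoidance count = 3796297200 − 787386600 = 3008910600.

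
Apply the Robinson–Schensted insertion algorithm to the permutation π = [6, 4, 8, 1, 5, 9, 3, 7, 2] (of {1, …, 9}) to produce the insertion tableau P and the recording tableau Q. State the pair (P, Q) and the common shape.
P = [1, 2, 7] / [3, 5, 9] / [4, 8] / [6];  Q = [1, 3, 6] / [2, 5, 8] / [4, 7] / [9];  common shape = (3, 3, 2, 1)

Row-insert the values π_1, π_2, … into P one at a time, bumping the leftmost entry strictly greater than the inserted value down to the next row. The recording tableau Q records, in position (i, j), the step at which that cell was added to P.
  Insert 6 (step 1): P = [6];  Q = [1]
  Insert 4 (step 2): P = [4] / [6];  Q = [1] / [2]
  Insert 8 (step 3): P = [4, 8] / [6];  Q = [1, 3] / [2]
  Insert 1 (step 4): P = [1, 8] / [4] / [6];  Q = [1, 3] / [2] / [4]
  Insert 5 (step 5): P = [1, 5] / [4, 8] / [6];  Q = [1, 3] / [2, 5] / [4]
  Insert 9 (step 6): P = [1, 5, 9] / [4, 8] / [6];  Q = [1, 3, 6] / [2, 5] / [4]
  Insert 3 (step 7): P = [1, 3, 9] / [4, 5] / [6, 8];  Q = [1, 3, 6] / [2, 5] / [4, 7]
  Insert 7 (step 8): P = [1, 3, 7] / [4, 5, 9] / [6, 8];  Q = [1, 3, 6] / [2, 5, 8] / [4, 7]
  Insert 2 (step 9): P = [1, 2, 7] / [3, 5, 9] / [4, 8] / [6];  Q = [1, 3, 6] / [2, 5, 8] / [4, 7] / [9]
Final shape: (3, 3, 2, 1).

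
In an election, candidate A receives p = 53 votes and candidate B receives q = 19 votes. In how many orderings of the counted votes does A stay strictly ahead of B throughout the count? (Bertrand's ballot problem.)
Strict-lead orderings = 55606225738019880

Total orderings of the 72 votes with 53 for A: C(72, 53) = 117754360386395040. By the Bertrand ballot formula (Cycle Lemma / reflection principle), the number of orderings in which A is strictly ahead of B throughout is (p − q)/(p + q) · C(p + q, p) = (53 − 19)/(53 + 19) · 117754360386395040 = 55606225738019880.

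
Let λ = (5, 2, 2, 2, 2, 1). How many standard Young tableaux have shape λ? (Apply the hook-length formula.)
# SYT of shape (5, 2, 2, 2, 2, 1) = 21021

Hook-length formula: f^λ = n! / Π hook(c), product over all cells c of the Young diagram. For λ = (5, 2, 2, 2, 2, 1), n = 14 boxes. Hook lengths by row (left-to-right, top-to-bottom): [10, 8, 3, 2, 1]; [6, 4]; [5, 3]; [4, 2]; [3, 1]; [1]. Product of hooks = 4147200. So f^λ = 14! / 4147200 = 87178291200 / 4147200 = 21021.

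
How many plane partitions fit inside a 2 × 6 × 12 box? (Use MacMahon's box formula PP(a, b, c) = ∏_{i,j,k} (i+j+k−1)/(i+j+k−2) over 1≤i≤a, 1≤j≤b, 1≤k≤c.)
PP(2, 6, 12) = 71954064

Evaluate the triple product over i = 1..2, j = 1..6, k = 1..12. The factors are (2/1) · (3/2) · (4/3) · (5/4) · (6/5) · (7/6) · (8/7) · (9/8) · … (144 factors total). The numerators and denominators telescope so the product is an integer; carrying out the multiplication exactly gives PP(2, 6, 12) = 71954064.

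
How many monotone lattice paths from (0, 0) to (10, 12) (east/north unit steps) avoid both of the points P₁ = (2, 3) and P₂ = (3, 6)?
Number of paths = 328042

Inclusion–exclusion. Total paths: C(22, 10) = 646646. Through P₁: C(5, 2)·C(17, 8) = 243100. Through P₂: C(9, 3)·C(13, 7) = 144144. Since P₁ is strictly southwest of P₂, a monotone path through both must visit P₁ then P₂; paths through both = C(5, 2)·C(4, 1)·C(13, 7) = 68640. Avoid both = 646646 − 243100 − 144144 + 68640 = 328042.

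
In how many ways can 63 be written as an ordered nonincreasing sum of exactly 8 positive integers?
p(63, 8 parts) = 50774

Partitions of n into exactly k parts are in bijection with partitions of n − k into at most k parts (subtract 1 from each part). So p(63, exactly 8) = p(55, parts ≤ 8). Computing via the recurrence p(m, j) = p(m, j−1) + p(m−j, j) gives 50774.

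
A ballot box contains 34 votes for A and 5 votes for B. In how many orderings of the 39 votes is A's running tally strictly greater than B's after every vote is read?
Strict-lead orderings = 428127

Total orderings of the 39 votes with 34 for A: C(39, 34) = 575757. By the Bertrand ballot formula (Cycle Lemma / reflection principle), the number of orderings in which A is strictly ahead of B throughout is (p − q)/(p + q) · C(p + q, p) = (34 − 5)/(34 + 5) · 575757 = 428127.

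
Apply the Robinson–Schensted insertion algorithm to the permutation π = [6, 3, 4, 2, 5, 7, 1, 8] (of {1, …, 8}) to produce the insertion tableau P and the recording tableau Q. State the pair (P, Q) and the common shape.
P = [1, 4, 5, 7, 8] / [2] / [3] / [6];  Q = [1, 3, 5, 6, 8] / [2] / [4] / [7];  common shape = (5, 1, 1, 1)

Row-insert the values π_1, π_2, … into P one at a time, bumping the leftmost entry strictly greater than the inserted value down to the next row. The recording tableau Q records, in position (i, j), the step at which that cell was added to P.
  Insert 6 (step 1): P = [6];  Q = [1]
  Insert 3 (step 2): P = [3] / [6];  Q = [1] / [2]
  Insert 4 (step 3): P = [3, 4] / [6];  Q = [1, 3] / [2]
  Insert 2 (step 4): P = [2, 4] / [3] / [6];  Q = [1, 3] / [2] / [4]
  Insert 5 (step 5): P = [2, 4, 5] / [3] / [6];  Q = [1, 3, 5] / [2] / [4]
  Insert 7 (step 6): P = [2, 4, 5, 7] / [3] / [6];  Q = [1, 3, 5, 6] / [2] / [4]
  Insert 1 (step 7): P = [1, 4, 5, 7] / [2] / [3] / [6];  Q = [1, 3, 5, 6] / [2] / [4] / [7]
  Insert 8 (step 8): P = [1, 4, 5, 7, 8] / [2] / [3] / [6];  Q = [1, 3, 5, 6, 8] / [2] / [4] / [7]
Final shape: (5, 1, 1, 1).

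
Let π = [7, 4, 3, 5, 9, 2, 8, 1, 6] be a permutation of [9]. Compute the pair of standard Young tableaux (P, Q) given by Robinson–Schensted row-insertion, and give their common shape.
P = [1, 5, 6] / [2, 8] / [3, 9] / [4] / [7];  Q = [1, 4, 5] / [2, 7] / [3, 9] / [6] / [8];  common shape = (3, 2, 2, 1, 1)

Row-insert the values π_1, π_2, … into P one at a time, bumping the leftmost entry strictly greater than the inserted value down to the next row. The recording tableau Q records, in position (i, j), the step at which that cell was added to P.
  Insert 7 (step 1): P = [7];  Q = [1]
  Insert 4 (step 2): P = [4] / [7];  Q = [1] / [2]
  Insert 3 (step 3): P = [3] / [4] / [7];  Q = [1] / [2] / [3]
  Insert 5 (step 4): P = [3, 5] / [4] / [7];  Q = [1, 4] / [2] / [3]
  Insert 9 (step 5): P = [3, 5, 9] / [4] / [7];  Q = [1, 4, 5] / [2] / [3]
  Insert 2 (step 6): P = [2, 5, 9] / [3] / [4] / [7];  Q = [1, 4, 5] / [2] / [3] / [6]
  Insert 8 (step 7): P = [2, 5, 8] / [3, 9] / [4] / [7];  Q = [1, 4, 5] / [2, 7] / [3] / [6]
  Insert 1 (step 8): P = [1, 5, 8] / [2, 9] / [3] / [4] / [7];  Q = [1, 4, 5] / [2, 7] / [3] / [6] / [8]
  Insert 6 (step 9): P = [1, 5, 6] / [2, 8] / [3, 9] / [4] / [7];  Q = [1, 4, 5] / [2, 7] / [3, 9] / [6] / [8]
Final shape: (3, 2, 2, 1, 1).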